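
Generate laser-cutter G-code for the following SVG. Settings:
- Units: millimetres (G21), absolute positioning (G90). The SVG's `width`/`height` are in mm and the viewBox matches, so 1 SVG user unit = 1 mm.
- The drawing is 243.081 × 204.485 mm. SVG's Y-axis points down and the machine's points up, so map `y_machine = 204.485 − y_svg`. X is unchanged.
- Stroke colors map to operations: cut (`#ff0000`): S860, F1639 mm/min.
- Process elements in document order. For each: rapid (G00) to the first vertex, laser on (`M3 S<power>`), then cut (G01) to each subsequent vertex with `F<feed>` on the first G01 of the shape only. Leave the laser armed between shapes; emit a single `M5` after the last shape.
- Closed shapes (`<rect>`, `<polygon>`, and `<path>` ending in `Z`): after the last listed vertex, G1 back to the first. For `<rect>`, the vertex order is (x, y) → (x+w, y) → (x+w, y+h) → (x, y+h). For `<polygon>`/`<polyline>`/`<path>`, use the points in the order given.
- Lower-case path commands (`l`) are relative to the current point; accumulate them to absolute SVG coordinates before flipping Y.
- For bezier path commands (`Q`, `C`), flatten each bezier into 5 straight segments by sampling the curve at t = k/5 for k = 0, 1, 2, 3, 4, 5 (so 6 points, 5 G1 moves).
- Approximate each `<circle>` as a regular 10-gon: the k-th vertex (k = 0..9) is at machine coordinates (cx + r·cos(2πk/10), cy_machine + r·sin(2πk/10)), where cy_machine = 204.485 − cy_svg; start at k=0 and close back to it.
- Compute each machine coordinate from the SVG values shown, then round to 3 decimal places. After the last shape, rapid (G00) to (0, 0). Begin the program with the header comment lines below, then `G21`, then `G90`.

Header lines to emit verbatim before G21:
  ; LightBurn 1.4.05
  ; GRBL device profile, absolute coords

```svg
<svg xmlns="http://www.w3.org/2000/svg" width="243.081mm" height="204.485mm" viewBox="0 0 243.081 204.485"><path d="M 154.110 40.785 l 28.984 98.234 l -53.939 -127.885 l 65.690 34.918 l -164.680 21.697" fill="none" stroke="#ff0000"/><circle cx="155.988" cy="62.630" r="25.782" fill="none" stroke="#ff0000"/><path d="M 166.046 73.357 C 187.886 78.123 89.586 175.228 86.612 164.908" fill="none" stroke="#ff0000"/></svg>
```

viewBox `0 0 243.081 204.485` with mm width/height → 1 unit = 1 mm. Flip: y_m = 204.485 − y_svg.

**Shape 1** — `<path>` open polyline, stroke `#ff0000` → cut (S860, F1639). Machine vertices: (154.110,163.700) → (183.094,65.466) → (129.155,193.351) → (194.845,158.433) → (30.165,136.736). Open path.

**Shape 2** — `<circle>` circle, stroke `#ff0000` → cut (S860, F1639). Machine vertices: (181.770,141.855) → (176.846,157.009) → (163.955,166.375) → (148.021,166.375) → (135.130,157.009) → (130.206,141.855) → (135.130,126.701) → (148.021,117.335) → (163.955,117.335) → (176.846,126.701) → (181.770,141.855). Closed: final G1 returns to the first vertex.

**Shape 3** — `<path>` cubic bezier, stroke `#ff0000` → cut (S860, F1639). Control points (SVG): P0=(166.046,73.357), P1=(187.886,78.123), P2=(89.586,175.228), P3=(86.612,164.908); sampled at t=k/5. Machine vertices: (166.046,131.128) → (166.457,118.786) → (148.377,93.871) → (122.147,65.972) → (98.112,44.678) → (86.612,39.577). Open path.

; LightBurn 1.4.05
; GRBL device profile, absolute coords
G21
G90
G00 X154.110 Y163.700
M3 S860
G01 X183.094 Y65.466 F1639
G01 X129.155 Y193.351
G01 X194.845 Y158.433
G01 X30.165 Y136.736
G00 X181.770 Y141.855
M3 S860
G01 X176.846 Y157.009 F1639
G01 X163.955 Y166.375
G01 X148.021 Y166.375
G01 X135.130 Y157.009
G01 X130.206 Y141.855
G01 X135.130 Y126.701
G01 X148.021 Y117.335
G01 X163.955 Y117.335
G01 X176.846 Y126.701
G01 X181.770 Y141.855
G00 X166.046 Y131.128
M3 S860
G01 X166.457 Y118.786 F1639
G01 X148.377 Y93.871
G01 X122.147 Y65.972
G01 X98.112 Y44.678
G01 X86.612 Y39.577
M5
G00 X0.000 Y0.000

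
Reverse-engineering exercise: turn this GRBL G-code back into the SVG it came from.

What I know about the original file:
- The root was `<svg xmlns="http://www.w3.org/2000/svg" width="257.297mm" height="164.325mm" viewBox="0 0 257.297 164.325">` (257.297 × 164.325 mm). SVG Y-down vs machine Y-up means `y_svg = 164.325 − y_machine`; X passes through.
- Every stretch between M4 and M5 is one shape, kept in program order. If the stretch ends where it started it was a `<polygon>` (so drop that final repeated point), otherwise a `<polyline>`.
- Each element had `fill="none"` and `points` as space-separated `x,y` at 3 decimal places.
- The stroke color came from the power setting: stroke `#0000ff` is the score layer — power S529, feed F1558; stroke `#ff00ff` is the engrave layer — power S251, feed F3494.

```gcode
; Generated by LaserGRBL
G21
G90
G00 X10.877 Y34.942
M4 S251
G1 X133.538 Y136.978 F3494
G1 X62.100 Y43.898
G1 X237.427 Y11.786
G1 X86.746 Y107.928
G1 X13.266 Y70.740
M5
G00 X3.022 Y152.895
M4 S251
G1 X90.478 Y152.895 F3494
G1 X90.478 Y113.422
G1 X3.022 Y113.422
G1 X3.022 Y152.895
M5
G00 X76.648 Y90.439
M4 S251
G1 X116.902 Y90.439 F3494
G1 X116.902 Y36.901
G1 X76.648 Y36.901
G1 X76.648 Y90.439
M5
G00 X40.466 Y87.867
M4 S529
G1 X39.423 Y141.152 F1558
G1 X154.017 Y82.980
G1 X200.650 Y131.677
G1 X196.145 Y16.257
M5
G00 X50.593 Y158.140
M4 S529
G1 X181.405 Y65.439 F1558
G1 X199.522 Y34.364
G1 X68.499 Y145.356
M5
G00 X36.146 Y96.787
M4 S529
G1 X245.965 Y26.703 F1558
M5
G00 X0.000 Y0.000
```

<svg xmlns="http://www.w3.org/2000/svg" width="257.297mm" height="164.325mm" viewBox="0 0 257.297 164.325">
  <polyline points="10.877,129.383 133.538,27.347 62.100,120.427 237.427,152.539 86.746,56.397 13.266,93.585" fill="none" stroke="#ff00ff"/>
  <polygon points="3.022,11.430 90.478,11.430 90.478,50.903 3.022,50.903" fill="none" stroke="#ff00ff"/>
  <polygon points="76.648,73.886 116.902,73.886 116.902,127.424 76.648,127.424" fill="none" stroke="#ff00ff"/>
  <polyline points="40.466,76.458 39.423,23.173 154.017,81.345 200.650,32.648 196.145,148.068" fill="none" stroke="#0000ff"/>
  <polyline points="50.593,6.185 181.405,98.886 199.522,129.961 68.499,18.969" fill="none" stroke="#0000ff"/>
  <polyline points="36.146,67.538 245.965,137.622" fill="none" stroke="#0000ff"/>
</svg>

Each laser-on run becomes one SVG element. Flip Y back into SVG space with y_svg = 164.325 − y_machine.

Run 1: the run's S251 means `#ff00ff` (engrave). The run is open, so emit a `<polyline>` with points (Y-flipped): 10.877,129.383 133.538,27.347 62.100,120.427 237.427,152.539 86.746,56.397 13.266,93.585.

Run 2: the run's S251 means `#ff00ff` (engrave). The run returns to its start, so emit a `<polygon>` with points (Y-flipped): 3.022,11.430 90.478,11.430 90.478,50.903 3.022,50.903.

Run 3: S251 ⇒ engrave layer `#ff00ff`. The run returns to its start, so emit a `<polygon>` with points (Y-flipped): 76.648,73.886 116.902,73.886 116.902,127.424 76.648,127.424.

Run 4: the run's S529 means `#0000ff` (score). The run is open, so emit a `<polyline>` with points (Y-flipped): 40.466,76.458 39.423,23.173 154.017,81.345 200.650,32.648 196.145,148.068.

Run 5: S529 ⇒ score layer `#0000ff`. The run is open, so emit a `<polyline>` with points (Y-flipped): 50.593,6.185 181.405,98.886 199.522,129.961 68.499,18.969.

Run 6: power S529 maps to stroke `#0000ff` (score). The run is open, so emit a `<polyline>` with points (Y-flipped): 36.146,67.538 245.965,137.622.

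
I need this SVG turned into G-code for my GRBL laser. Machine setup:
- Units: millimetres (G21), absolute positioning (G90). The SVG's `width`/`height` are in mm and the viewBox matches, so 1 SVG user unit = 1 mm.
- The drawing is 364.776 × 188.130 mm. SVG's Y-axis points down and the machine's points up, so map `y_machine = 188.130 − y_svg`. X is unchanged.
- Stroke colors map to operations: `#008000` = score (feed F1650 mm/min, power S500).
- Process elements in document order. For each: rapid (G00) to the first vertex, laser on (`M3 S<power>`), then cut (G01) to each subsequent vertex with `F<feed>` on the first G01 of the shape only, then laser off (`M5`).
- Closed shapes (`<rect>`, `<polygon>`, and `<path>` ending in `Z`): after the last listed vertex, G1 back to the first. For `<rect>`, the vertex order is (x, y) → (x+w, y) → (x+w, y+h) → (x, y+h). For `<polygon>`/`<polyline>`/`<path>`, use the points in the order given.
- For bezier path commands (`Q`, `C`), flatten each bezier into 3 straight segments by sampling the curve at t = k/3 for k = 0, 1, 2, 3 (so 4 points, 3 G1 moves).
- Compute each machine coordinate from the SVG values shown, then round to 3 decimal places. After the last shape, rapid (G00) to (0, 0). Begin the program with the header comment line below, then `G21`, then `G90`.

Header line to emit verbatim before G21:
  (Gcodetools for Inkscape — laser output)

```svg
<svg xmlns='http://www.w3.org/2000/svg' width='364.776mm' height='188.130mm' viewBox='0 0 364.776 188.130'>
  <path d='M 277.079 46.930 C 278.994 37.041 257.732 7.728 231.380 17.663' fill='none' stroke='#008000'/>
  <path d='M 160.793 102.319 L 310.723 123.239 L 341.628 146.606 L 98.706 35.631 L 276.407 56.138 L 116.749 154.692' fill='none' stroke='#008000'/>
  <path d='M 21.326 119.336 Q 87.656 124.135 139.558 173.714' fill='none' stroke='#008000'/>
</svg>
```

(Gcodetools for Inkscape — laser output)
G21
G90
G00 X277.079 Y141.200
M3 S500
G01 X271.938 Y155.391 F1650
G01 X255.365 Y169.492
G01 X231.380 Y170.467
M5
G00 X160.793 Y85.811
M3 S500
G01 X310.723 Y64.891 F1650
G01 X341.628 Y41.524
G01 X98.706 Y152.499
G01 X276.407 Y131.992
G01 X116.749 Y33.438
M5
G00 X21.326 Y68.794
M3 S500
G01 X63.943 Y60.619 F1650
G01 X103.354 Y42.493
G01 X139.558 Y14.416
M5
G00 X0.000 Y0.000

Since the viewBox matches the mm dimensions, user units are millimetres directly. The only transform is the Y-flip y_m = 188.130 − y_svg.

Shape 1 is a cubic bezier drawn with `<path>`. Its stroke #008000 means score at S500, F1650. After flipping Y the toolpath is (277.079,141.200) → (271.938,155.391) → (255.365,169.492) → (231.380,170.467).

Shape 2 is a open polyline drawn with `<path>`. Its stroke #008000 means score at S500, F1650. After flipping Y the toolpath is (160.793,85.811) → (310.723,64.891) → (341.628,41.524) → (98.706,152.499) → (276.407,131.992) → (116.749,33.438).

Shape 3 is a quadratic bezier drawn with `<path>`. Its stroke #008000 means score at S500, F1650. After flipping Y the toolpath is (21.326,68.794) → (63.943,60.619) → (103.354,42.493) → (139.558,14.416).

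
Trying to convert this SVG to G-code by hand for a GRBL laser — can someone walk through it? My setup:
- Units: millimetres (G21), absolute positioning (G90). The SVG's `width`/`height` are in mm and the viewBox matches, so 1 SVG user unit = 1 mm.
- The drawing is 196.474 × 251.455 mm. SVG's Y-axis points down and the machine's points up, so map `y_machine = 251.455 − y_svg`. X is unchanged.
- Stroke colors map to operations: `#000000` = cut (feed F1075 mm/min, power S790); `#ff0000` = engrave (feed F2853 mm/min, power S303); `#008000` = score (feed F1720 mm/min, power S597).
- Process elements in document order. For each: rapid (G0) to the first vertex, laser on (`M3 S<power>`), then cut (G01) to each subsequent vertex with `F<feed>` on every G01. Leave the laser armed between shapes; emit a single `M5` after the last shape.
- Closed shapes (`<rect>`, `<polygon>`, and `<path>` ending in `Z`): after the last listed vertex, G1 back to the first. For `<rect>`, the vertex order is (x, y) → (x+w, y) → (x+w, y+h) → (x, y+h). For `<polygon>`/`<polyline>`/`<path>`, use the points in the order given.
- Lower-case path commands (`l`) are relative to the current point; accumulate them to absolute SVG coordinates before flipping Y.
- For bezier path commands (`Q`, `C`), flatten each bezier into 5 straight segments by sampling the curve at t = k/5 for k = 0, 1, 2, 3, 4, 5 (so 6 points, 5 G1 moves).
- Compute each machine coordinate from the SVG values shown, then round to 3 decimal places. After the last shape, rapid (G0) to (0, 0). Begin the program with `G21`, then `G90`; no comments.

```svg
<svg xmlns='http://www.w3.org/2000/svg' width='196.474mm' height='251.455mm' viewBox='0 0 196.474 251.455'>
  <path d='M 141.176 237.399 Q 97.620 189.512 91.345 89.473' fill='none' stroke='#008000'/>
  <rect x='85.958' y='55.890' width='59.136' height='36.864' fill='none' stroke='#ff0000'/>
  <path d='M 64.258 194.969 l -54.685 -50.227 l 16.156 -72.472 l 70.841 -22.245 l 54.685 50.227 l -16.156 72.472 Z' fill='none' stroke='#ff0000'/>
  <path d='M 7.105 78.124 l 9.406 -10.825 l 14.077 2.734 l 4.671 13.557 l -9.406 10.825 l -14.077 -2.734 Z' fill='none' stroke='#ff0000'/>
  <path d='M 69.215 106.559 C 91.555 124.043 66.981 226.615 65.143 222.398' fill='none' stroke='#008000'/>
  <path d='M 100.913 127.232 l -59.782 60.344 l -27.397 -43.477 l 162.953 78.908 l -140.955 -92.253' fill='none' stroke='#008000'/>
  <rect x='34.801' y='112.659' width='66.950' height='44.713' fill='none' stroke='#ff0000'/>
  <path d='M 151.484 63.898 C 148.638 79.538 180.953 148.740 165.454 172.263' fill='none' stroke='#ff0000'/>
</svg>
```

viewBox `0 0 196.474 251.455` with mm width/height → 1 unit = 1 mm. Flip: y_m = 251.455 − y_svg.

**Shape 1** — `<path>` quadratic bezier, stroke `#008000` → score (S597, F1720). Control points (SVG): P0=(141.176,237.399), P1=(97.620,189.512), P2=(91.345,89.473); sampled at t=k/5. Machine vertices: (141.176,14.056) → (125.245,35.297) → (112.296,60.710) → (102.330,90.295) → (95.346,124.052) → (91.345,161.982). Open path.

**Shape 2** — `<rect>` rectangle, stroke `#ff0000` → engrave (S303, F2853). Machine vertices: (85.958,195.565) → (145.094,195.565) → (145.094,158.701) → (85.958,158.701) → (85.958,195.565). Closed: final G1 returns to the first vertex.

**Shape 3** — `<path>` regular polygon, stroke `#ff0000` → engrave (S303, F2853). Machine vertices: (64.258,56.486) → (9.573,106.713) → (25.729,179.185) → (96.570,201.430) → (151.255,151.203) → (135.099,78.731) → (64.258,56.486). Closed: final G1 returns to the first vertex.

**Shape 4** — `<path>` regular polygon, stroke `#ff0000` → engrave (S303, F2853). Machine vertices: (7.105,173.331) → (16.511,184.156) → (30.588,181.422) → (35.259,167.865) → (25.853,157.040) → (11.776,159.774) → (7.105,173.331). Closed: final G1 returns to the first vertex.

**Shape 5** — `<path>` cubic bezier, stroke `#008000` → score (S597, F1720). Control points (SVG): P0=(69.215,106.559), P1=(91.555,124.043), P2=(66.981,226.615), P3=(65.143,222.398); sampled at t=k/5. Machine vertices: (69.215,144.896) → (77.547,125.730) → (77.962,95.353) → (73.804,62.975) → (68.417,37.806) → (65.143,29.057). Open path.

**Shape 6** — `<path>` open polyline, stroke `#008000` → score (S597, F1720). Machine vertices: (100.913,124.223) → (41.131,63.879) → (13.734,107.356) → (176.687,28.448) → (35.732,120.701). Open path.

**Shape 7** — `<rect>` rectangle, stroke `#ff0000` → engrave (S303, F2853). Machine vertices: (34.801,138.796) → (101.751,138.796) → (101.751,94.083) → (34.801,94.083) → (34.801,138.796). Closed: final G1 returns to the first vertex.

**Shape 8** — `<path>` cubic bezier, stroke `#ff0000` → engrave (S303, F2853). Control points (SVG): P0=(151.484,63.898), P1=(148.638,79.538), P2=(180.953,148.740), P3=(165.454,172.263); sampled at t=k/5. Machine vertices: (151.484,187.557) → (153.332,172.539) → (159.636,149.431) → (166.412,122.994) → (169.680,97.993) → (165.454,79.192). Open path.

G21
G90
G0 X141.176 Y14.056
M3 S597
G01 X125.245 Y35.297 F1720
G01 X112.296 Y60.710 F1720
G01 X102.330 Y90.295 F1720
G01 X95.346 Y124.052 F1720
G01 X91.345 Y161.982 F1720
G0 X85.958 Y195.565
M3 S303
G01 X145.094 Y195.565 F2853
G01 X145.094 Y158.701 F2853
G01 X85.958 Y158.701 F2853
G01 X85.958 Y195.565 F2853
G0 X64.258 Y56.486
M3 S303
G01 X9.573 Y106.713 F2853
G01 X25.729 Y179.185 F2853
G01 X96.570 Y201.430 F2853
G01 X151.255 Y151.203 F2853
G01 X135.099 Y78.731 F2853
G01 X64.258 Y56.486 F2853
G0 X7.105 Y173.331
M3 S303
G01 X16.511 Y184.156 F2853
G01 X30.588 Y181.422 F2853
G01 X35.259 Y167.865 F2853
G01 X25.853 Y157.040 F2853
G01 X11.776 Y159.774 F2853
G01 X7.105 Y173.331 F2853
G0 X69.215 Y144.896
M3 S597
G01 X77.547 Y125.730 F1720
G01 X77.962 Y95.353 F1720
G01 X73.804 Y62.975 F1720
G01 X68.417 Y37.806 F1720
G01 X65.143 Y29.057 F1720
G0 X100.913 Y124.223
M3 S597
G01 X41.131 Y63.879 F1720
G01 X13.734 Y107.356 F1720
G01 X176.687 Y28.448 F1720
G01 X35.732 Y120.701 F1720
G0 X34.801 Y138.796
M3 S303
G01 X101.751 Y138.796 F2853
G01 X101.751 Y94.083 F2853
G01 X34.801 Y94.083 F2853
G01 X34.801 Y138.796 F2853
G0 X151.484 Y187.557
M3 S303
G01 X153.332 Y172.539 F2853
G01 X159.636 Y149.431 F2853
G01 X166.412 Y122.994 F2853
G01 X169.680 Y97.993 F2853
G01 X165.454 Y79.192 F2853
M5
G0 X0.000 Y0.000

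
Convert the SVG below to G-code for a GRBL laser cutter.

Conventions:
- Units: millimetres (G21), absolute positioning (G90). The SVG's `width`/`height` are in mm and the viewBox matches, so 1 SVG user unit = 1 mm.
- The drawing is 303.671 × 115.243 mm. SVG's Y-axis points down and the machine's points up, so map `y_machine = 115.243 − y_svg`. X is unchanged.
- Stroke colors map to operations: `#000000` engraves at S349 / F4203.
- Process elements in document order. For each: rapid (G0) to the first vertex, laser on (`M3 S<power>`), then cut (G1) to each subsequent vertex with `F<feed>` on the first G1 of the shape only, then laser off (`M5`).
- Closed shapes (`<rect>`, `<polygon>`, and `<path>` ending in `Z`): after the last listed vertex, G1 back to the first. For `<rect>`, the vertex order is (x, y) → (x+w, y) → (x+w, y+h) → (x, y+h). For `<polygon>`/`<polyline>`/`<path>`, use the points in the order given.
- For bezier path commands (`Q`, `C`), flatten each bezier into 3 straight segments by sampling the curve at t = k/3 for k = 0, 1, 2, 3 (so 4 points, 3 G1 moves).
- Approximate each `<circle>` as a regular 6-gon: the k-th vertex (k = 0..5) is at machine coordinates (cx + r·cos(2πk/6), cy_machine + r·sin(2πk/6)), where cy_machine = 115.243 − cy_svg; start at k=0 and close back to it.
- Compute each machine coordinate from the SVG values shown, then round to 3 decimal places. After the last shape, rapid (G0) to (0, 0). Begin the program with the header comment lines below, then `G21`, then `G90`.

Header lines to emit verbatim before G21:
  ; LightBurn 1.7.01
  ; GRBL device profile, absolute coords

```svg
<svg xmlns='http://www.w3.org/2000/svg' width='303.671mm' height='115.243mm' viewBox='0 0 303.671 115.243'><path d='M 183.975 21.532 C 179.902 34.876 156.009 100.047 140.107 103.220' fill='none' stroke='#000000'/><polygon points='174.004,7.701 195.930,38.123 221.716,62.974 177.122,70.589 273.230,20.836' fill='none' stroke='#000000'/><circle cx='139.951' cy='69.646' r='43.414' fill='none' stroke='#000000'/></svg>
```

Since the viewBox matches the mm dimensions, user units are millimetres directly. The only transform is the Y-flip y_m = 115.243 − y_svg.

Shape 1 is a cubic bezier drawn with `<path>`. Its stroke #000000 means engrave at S349, F4203. After flipping Y the toolpath is (183.975,93.711) → (174.325,67.307) → (157.643,31.646) → (140.107,12.023).

Shape 2 is a closed polygon drawn with `<polygon>`. Its stroke #000000 means engrave at S349, F4203. After flipping Y the toolpath is (174.004,107.542) → (195.930,77.120) → (221.716,52.269) → (177.122,44.654) → (273.230,94.407) → (174.004,107.542), returning to the start.

Shape 3 is a circle drawn with `<circle>`. Its stroke #000000 means engrave at S349, F4203. After flipping Y the toolpath is (183.365,45.597) → (161.658,83.195) → (118.244,83.195) → (96.537,45.597) → (118.244,7.999) → (161.658,7.999) → (183.365,45.597), returning to the start.

; LightBurn 1.7.01
; GRBL device profile, absolute coords
G21
G90
G0 X183.975 Y93.711
M3 S349
G1 X174.325 Y67.307 F4203
G1 X157.643 Y31.646
G1 X140.107 Y12.023
M5
G0 X174.004 Y107.542
M3 S349
G1 X195.930 Y77.120 F4203
G1 X221.716 Y52.269
G1 X177.122 Y44.654
G1 X273.230 Y94.407
G1 X174.004 Y107.542
M5
G0 X183.365 Y45.597
M3 S349
G1 X161.658 Y83.195 F4203
G1 X118.244 Y83.195
G1 X96.537 Y45.597
G1 X118.244 Y7.999
G1 X161.658 Y7.999
G1 X183.365 Y45.597
M5
G0 X0.000 Y0.000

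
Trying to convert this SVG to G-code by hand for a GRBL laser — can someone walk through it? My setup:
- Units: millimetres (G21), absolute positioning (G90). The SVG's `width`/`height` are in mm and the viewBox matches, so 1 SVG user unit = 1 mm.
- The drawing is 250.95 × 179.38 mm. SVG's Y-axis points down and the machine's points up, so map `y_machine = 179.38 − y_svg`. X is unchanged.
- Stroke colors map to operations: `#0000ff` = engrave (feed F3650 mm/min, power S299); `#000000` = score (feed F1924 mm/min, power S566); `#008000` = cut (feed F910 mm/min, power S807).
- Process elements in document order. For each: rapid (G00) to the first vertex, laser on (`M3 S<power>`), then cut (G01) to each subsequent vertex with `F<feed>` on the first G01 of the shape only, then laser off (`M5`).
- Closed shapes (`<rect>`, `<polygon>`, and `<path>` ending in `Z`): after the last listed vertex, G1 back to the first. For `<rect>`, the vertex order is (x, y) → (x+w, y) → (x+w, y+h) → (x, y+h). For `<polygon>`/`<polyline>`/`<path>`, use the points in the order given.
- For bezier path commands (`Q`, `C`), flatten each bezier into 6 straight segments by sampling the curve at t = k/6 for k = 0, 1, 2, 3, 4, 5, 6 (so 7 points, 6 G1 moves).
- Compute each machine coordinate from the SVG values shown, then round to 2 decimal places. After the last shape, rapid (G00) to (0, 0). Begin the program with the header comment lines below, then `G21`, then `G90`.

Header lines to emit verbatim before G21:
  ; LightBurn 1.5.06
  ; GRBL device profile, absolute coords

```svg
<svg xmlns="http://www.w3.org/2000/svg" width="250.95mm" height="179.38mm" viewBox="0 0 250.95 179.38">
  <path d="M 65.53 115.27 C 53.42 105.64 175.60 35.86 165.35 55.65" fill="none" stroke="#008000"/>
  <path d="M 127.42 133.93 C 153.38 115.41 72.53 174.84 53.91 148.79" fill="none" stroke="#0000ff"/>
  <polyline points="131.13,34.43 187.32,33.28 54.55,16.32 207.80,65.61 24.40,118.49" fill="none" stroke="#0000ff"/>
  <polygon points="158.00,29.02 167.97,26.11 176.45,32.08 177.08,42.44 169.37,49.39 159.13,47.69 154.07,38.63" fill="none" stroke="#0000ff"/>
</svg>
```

; LightBurn 1.5.06
; GRBL device profile, absolute coords
G21
G90
G00 X65.53 Y64.11
M3 S807
G01 X69.43 Y73.24 F910
G01 X88.30 Y88.24
G01 X114.74 Y104.95
G01 X141.34 Y119.21
G01 X160.67 Y126.85
G01 X165.35 Y123.73
M5
G00 X127.42 Y45.45
M3 S299
G01 X132.28 Y48.97 F3650
G01 X124.04 Y44.04
G01 X107.38 Y35.20
G01 X87.01 Y26.98
G01 X67.62 Y23.93
G01 X53.91 Y30.59
M5
G00 X131.13 Y144.95
M3 S299
G01 X187.32 Y146.10 F3650
G01 X54.55 Y163.06
G01 X207.80 Y113.77
G01 X24.40 Y60.89
M5
G00 X158.00 Y150.36
M3 S299
G01 X167.97 Y153.27 F3650
G01 X176.45 Y147.30
G01 X177.08 Y136.94
G01 X169.37 Y129.99
G01 X159.13 Y131.69
G01 X154.07 Y140.75
G01 X158.00 Y150.36
M5
G00 X0.00 Y0.00

viewBox `0 0 250.95 179.38` with mm width/height → 1 unit = 1 mm. Flip: y_m = 179.38 − y_svg.

**Shape 1** — `<path>` cubic bezier, stroke `#008000` → cut (S807, F910). Control points (SVG): P0=(65.53,115.27), P1=(53.42,105.64), P2=(175.60,35.86), P3=(165.35,55.65); sampled at t=k/6. Machine vertices: (65.53,64.11) → (69.43,73.24) → (88.30,88.24) → (114.74,104.95) → (141.34,119.21) → (160.67,126.85) → (165.35,123.73). Open path.

**Shape 2** — `<path>` cubic bezier, stroke `#0000ff` → engrave (S299, F3650). Control points (SVG): P0=(127.42,133.93), P1=(153.38,115.41), P2=(72.53,174.84), P3=(53.91,148.79); sampled at t=k/6. Machine vertices: (127.42,45.45) → (132.28,48.97) → (124.04,44.04) → (107.38,35.20) → (87.01,26.98) → (67.62,23.93) → (53.91,30.59). Open path.

**Shape 3** — `<polyline>` open polyline, stroke `#0000ff` → engrave (S299, F3650). Machine vertices: (131.13,144.95) → (187.32,146.10) → (54.55,163.06) → (207.80,113.77) → (24.40,60.89). Open path.

**Shape 4** — `<polygon>` regular polygon, stroke `#0000ff` → engrave (S299, F3650). Machine vertices: (158.00,150.36) → (167.97,153.27) → (176.45,147.30) → (177.08,136.94) → (169.37,129.99) → (159.13,131.69) → (154.07,140.75) → (158.00,150.36). Closed: final G1 returns to the first vertex.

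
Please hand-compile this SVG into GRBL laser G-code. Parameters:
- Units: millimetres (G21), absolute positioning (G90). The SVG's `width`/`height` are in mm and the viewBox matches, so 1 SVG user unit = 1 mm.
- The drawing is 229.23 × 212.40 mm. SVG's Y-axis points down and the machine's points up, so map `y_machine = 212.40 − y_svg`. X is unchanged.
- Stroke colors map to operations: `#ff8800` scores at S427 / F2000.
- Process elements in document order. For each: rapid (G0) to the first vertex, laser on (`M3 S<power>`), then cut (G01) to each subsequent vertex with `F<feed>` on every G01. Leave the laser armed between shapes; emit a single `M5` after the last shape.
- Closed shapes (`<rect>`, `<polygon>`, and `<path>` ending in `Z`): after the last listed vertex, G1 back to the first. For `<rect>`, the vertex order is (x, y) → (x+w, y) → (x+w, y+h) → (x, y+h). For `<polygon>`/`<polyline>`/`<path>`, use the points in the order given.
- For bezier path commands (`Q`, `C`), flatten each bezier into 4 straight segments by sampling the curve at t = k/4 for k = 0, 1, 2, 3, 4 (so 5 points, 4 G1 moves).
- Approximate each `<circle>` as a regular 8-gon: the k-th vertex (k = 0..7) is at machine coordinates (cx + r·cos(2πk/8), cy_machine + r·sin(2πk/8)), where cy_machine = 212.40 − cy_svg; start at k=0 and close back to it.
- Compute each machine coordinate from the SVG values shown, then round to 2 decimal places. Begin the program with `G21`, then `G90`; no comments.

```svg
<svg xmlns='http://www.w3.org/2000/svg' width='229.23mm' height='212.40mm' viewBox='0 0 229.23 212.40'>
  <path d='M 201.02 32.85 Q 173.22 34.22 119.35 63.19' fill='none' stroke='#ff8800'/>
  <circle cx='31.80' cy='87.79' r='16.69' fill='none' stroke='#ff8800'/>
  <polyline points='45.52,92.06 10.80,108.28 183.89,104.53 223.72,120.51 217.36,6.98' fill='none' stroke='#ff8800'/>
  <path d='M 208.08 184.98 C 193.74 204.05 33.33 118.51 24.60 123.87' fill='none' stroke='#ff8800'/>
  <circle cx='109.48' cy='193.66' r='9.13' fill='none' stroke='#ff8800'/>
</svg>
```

G21
G90
G0 X201.02 Y179.55
M3 S427
G01 X185.49 Y177.14 F2000
G01 X166.70 Y171.28 F2000
G01 X144.66 Y161.97 F2000
G01 X119.35 Y149.21 F2000
G0 X48.49 Y124.61
M3 S427
G01 X43.60 Y136.41 F2000
G01 X31.80 Y141.30 F2000
G01 X20.00 Y136.41 F2000
G01 X15.11 Y124.61 F2000
G01 X20.00 Y112.81 F2000
G01 X31.80 Y107.92 F2000
G01 X43.60 Y112.81 F2000
G01 X48.49 Y124.61 F2000
G0 X45.52 Y120.34
M3 S427
G01 X10.80 Y104.12 F2000
G01 X183.89 Y107.87 F2000
G01 X223.72 Y91.89 F2000
G01 X217.36 Y205.42 F2000
G0 X208.08 Y27.42
M3 S427
G01 X174.59 Y29.68 F2000
G01 X114.24 Y52.83 F2000
G01 X54.94 Y78.56 F2000
G01 X24.60 Y88.53 F2000
G0 X118.61 Y18.74
M3 S427
G01 X115.94 Y25.20 F2000
G01 X109.48 Y27.87 F2000
G01 X103.02 Y25.20 F2000
G01 X100.35 Y18.74 F2000
G01 X103.02 Y12.28 F2000
G01 X109.48 Y9.61 F2000
G01 X115.94 Y12.28 F2000
G01 X118.61 Y18.74 F2000
M5

1 u = 1 mm; y_m = 212.40 − y.

[1] `<path>` quadratic bezier, #ff8800→score S427 F2000: (201.02,179.55) → (185.49,177.14) → (166.70,171.28) → (144.66,161.97) → (119.35,149.21)

[2] `<circle>` circle, #ff8800→score S427 F2000: (48.49,124.61) → (43.60,136.41) → (31.80,141.30) → (20.00,136.41) → (15.11,124.61) → (20.00,112.81) → (31.80,107.92) → (43.60,112.81) → (48.49,124.61) (closed)

[3] `<polyline>` open polyline, #ff8800→score S427 F2000: (45.52,120.34) → (10.80,104.12) → (183.89,107.87) → (223.72,91.89) → (217.36,205.42)

[4] `<path>` cubic bezier, #ff8800→score S427 F2000: (208.08,27.42) → (174.59,29.68) → (114.24,52.83) → (54.94,78.56) → (24.60,88.53)

[5] `<circle>` circle, #ff8800→score S427 F2000: (118.61,18.74) → (115.94,25.20) → (109.48,27.87) → (103.02,25.20) → (100.35,18.74) → (103.02,12.28) → (109.48,9.61) → (115.94,12.28) → (118.61,18.74) (closed)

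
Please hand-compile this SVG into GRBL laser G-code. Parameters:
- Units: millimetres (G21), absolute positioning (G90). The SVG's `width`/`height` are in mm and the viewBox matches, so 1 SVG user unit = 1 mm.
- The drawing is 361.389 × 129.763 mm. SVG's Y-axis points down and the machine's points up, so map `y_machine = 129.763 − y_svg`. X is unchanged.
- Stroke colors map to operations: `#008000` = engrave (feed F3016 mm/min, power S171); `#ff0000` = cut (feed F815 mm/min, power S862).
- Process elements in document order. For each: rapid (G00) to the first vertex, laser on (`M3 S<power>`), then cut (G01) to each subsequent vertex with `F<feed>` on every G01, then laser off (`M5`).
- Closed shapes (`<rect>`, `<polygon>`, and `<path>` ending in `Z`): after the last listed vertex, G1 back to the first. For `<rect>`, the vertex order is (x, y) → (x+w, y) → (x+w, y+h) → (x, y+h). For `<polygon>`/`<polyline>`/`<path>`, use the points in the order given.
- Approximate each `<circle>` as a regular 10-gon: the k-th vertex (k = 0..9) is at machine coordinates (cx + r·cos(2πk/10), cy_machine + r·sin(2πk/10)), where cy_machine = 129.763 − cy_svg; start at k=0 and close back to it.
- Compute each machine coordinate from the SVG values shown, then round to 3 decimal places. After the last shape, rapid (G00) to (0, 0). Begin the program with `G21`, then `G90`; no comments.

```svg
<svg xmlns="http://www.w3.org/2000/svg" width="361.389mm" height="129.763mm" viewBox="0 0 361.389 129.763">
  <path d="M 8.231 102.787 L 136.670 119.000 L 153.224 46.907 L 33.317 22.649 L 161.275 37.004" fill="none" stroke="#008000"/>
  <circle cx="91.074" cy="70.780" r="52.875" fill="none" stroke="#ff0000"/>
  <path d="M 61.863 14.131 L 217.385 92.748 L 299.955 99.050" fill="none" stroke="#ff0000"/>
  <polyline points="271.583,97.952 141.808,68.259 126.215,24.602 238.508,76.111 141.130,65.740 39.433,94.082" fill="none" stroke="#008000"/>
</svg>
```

G21
G90
G00 X8.231 Y26.976
M3 S171
G01 X136.670 Y10.763 F3016
G01 X153.224 Y82.856 F3016
G01 X33.317 Y107.114 F3016
G01 X161.275 Y92.759 F3016
M5
G00 X143.949 Y58.983
M3 S862
G01 X133.851 Y90.062 F815
G01 X107.413 Y109.270 F815
G01 X74.735 Y109.270 F815
G01 X48.297 Y90.062 F815
G01 X38.199 Y58.983 F815
G01 X48.297 Y27.904 F815
G01 X74.735 Y8.696 F815
G01 X107.413 Y8.696 F815
G01 X133.851 Y27.904 F815
G01 X143.949 Y58.983 F815
M5
G00 X61.863 Y115.632
M3 S862
G01 X217.385 Y37.015 F815
G01 X299.955 Y30.713 F815
M5
G00 X271.583 Y31.811
M3 S171
G01 X141.808 Y61.504 F3016
G01 X126.215 Y105.161 F3016
G01 X238.508 Y53.652 F3016
G01 X141.130 Y64.023 F3016
G01 X39.433 Y35.681 F3016
M5
G00 X0.000 Y0.000

Since the viewBox matches the mm dimensions, user units are millimetres directly. The only transform is the Y-flip y_m = 129.763 − y_svg.

Shape 1 is a open polyline drawn with `<path>`. Its stroke #008000 means engrave at S171, F3016. After flipping Y the toolpath is (8.231,26.976) → (136.670,10.763) → (153.224,82.856) → (33.317,107.114) → (161.275,92.759).

Shape 2 is a circle drawn with `<circle>`. Its stroke #ff0000 means cut at S862, F815. After flipping Y the toolpath is (143.949,58.983) → (133.851,90.062) → (107.413,109.270) → (74.735,109.270) → (48.297,90.062) → (38.199,58.983) → (48.297,27.904) → (74.735,8.696) → (107.413,8.696) → (133.851,27.904) → (143.949,58.983), returning to the start.

Shape 3 is a open polyline drawn with `<path>`. Its stroke #ff0000 means cut at S862, F815. After flipping Y the toolpath is (61.863,115.632) → (217.385,37.015) → (299.955,30.713).

Shape 4 is a open polyline drawn with `<polyline>`. Its stroke #008000 means engrave at S171, F3016. After flipping Y the toolpath is (271.583,31.811) → (141.808,61.504) → (126.215,105.161) → (238.508,53.652) → (141.130,64.023) → (39.433,35.681).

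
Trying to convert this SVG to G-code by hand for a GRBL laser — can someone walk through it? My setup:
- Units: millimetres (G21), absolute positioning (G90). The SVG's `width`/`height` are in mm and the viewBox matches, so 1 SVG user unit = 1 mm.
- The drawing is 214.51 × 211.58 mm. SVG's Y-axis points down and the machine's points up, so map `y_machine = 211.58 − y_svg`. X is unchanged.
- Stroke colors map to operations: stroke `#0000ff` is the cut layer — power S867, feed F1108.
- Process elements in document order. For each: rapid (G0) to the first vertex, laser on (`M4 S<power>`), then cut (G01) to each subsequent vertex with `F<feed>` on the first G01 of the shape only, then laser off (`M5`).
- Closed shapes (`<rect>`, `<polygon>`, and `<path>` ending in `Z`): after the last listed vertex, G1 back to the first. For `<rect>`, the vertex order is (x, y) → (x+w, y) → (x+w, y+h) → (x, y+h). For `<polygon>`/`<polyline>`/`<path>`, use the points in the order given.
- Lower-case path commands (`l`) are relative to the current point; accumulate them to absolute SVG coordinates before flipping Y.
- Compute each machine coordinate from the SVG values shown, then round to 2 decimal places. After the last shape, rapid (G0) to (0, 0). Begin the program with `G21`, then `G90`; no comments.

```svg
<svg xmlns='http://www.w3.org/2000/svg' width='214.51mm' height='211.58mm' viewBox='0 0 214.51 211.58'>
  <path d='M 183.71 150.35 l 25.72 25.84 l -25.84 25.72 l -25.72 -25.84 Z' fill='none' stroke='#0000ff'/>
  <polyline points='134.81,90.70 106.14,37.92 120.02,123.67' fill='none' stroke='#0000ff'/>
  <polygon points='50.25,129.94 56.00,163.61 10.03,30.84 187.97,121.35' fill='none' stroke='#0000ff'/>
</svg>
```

G21
G90
G0 X183.71 Y61.23
M4 S867
G01 X209.43 Y35.39 F1108
G01 X183.59 Y9.67
G01 X157.87 Y35.51
G01 X183.71 Y61.23
M5
G0 X134.81 Y120.88
M4 S867
G01 X106.14 Y173.66 F1108
G01 X120.02 Y87.91
M5
G0 X50.25 Y81.64
M4 S867
G01 X56.00 Y47.97 F1108
G01 X10.03 Y180.74
G01 X187.97 Y90.23
G01 X50.25 Y81.64
M5
G0 X0.00 Y0.00

Since the viewBox matches the mm dimensions, user units are millimetres directly. The only transform is the Y-flip y_m = 211.58 − y_svg.

Shape 1 is a regular polygon drawn with `<path>`. Its stroke #0000ff means cut at S867, F1108. After flipping Y the toolpath is (183.71,61.23) → (209.43,35.39) → (183.59,9.67) → (157.87,35.51) → (183.71,61.23), returning to the start.

Shape 2 is a open polyline drawn with `<polyline>`. Its stroke #0000ff means cut at S867, F1108. After flipping Y the toolpath is (134.81,120.88) → (106.14,173.66) → (120.02,87.91).

Shape 3 is a closed polygon drawn with `<polygon>`. Its stroke #0000ff means cut at S867, F1108. After flipping Y the toolpath is (50.25,81.64) → (56.00,47.97) → (10.03,180.74) → (187.97,90.23) → (50.25,81.64), returning to the start.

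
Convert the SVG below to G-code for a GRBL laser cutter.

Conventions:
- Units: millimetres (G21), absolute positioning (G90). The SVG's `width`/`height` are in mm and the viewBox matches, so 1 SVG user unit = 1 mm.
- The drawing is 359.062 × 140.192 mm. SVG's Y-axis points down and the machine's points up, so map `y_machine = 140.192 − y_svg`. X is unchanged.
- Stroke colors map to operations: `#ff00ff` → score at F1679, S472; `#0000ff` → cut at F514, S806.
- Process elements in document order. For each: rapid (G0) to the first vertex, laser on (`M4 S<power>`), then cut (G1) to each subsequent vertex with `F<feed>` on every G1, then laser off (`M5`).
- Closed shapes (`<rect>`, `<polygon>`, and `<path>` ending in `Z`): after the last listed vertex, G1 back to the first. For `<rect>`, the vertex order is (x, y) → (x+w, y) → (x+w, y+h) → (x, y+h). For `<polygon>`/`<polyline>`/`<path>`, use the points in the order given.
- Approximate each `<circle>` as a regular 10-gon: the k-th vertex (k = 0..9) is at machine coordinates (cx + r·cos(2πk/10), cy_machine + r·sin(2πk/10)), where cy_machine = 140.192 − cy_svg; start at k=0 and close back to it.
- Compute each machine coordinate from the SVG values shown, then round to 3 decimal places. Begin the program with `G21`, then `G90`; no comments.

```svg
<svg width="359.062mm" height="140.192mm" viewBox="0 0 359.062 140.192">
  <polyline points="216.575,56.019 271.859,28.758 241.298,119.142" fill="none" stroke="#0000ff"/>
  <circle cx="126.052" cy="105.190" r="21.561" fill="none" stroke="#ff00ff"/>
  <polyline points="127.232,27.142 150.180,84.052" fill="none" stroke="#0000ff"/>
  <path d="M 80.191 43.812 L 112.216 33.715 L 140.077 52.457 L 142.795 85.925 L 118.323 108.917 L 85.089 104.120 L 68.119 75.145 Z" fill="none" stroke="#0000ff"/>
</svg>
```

G21
G90
G0 X216.575 Y84.173
M4 S806
G1 X271.859 Y111.434 F514
G1 X241.298 Y21.050 F514
M5
G0 X147.613 Y35.002
M4 S472
G1 X143.495 Y47.675 F1679
G1 X132.715 Y55.508 F1679
G1 X119.389 Y55.508 F1679
G1 X108.609 Y47.675 F1679
G1 X104.491 Y35.002 F1679
G1 X108.609 Y22.329 F1679
G1 X119.389 Y14.496 F1679
G1 X132.715 Y14.496 F1679
G1 X143.495 Y22.329 F1679
G1 X147.613 Y35.002 F1679
M5
G0 X127.232 Y113.050
M4 S806
G1 X150.180 Y56.140 F514
M5
G0 X80.191 Y96.380
M4 S806
G1 X112.216 Y106.477 F514
G1 X140.077 Y87.735 F514
G1 X142.795 Y54.267 F514
G1 X118.323 Y31.275 F514
G1 X85.089 Y36.072 F514
G1 X68.119 Y65.047 F514
G1 X80.191 Y96.380 F514
M5

viewBox `0 0 359.062 140.192` with mm width/height → 1 unit = 1 mm. Flip: y_m = 140.192 − y_svg.

**Shape 1** — `<polyline>` open polyline, stroke `#0000ff` → cut (S806, F514). Machine vertices: (216.575,84.173) → (271.859,111.434) → (241.298,21.050). Open path.

**Shape 2** — `<circle>` circle, stroke `#ff00ff` → score (S472, F1679). Machine vertices: (147.613,35.002) → (143.495,47.675) → (132.715,55.508) → (119.389,55.508) → (108.609,47.675) → (104.491,35.002) → (108.609,22.329) → (119.389,14.496) → (132.715,14.496) → (143.495,22.329) → (147.613,35.002). Closed: final G1 returns to the first vertex.

**Shape 3** — `<polyline>` line segment, stroke `#0000ff` → cut (S806, F514). Machine vertices: (127.232,113.050) → (150.180,56.140). Open path.

**Shape 4** — `<path>` regular polygon, stroke `#0000ff` → cut (S806, F514). Machine vertices: (80.191,96.380) → (112.216,106.477) → (140.077,87.735) → (142.795,54.267) → (118.323,31.275) → (85.089,36.072) → (68.119,65.047) → (80.191,96.380). Closed: final G1 returns to the first vertex.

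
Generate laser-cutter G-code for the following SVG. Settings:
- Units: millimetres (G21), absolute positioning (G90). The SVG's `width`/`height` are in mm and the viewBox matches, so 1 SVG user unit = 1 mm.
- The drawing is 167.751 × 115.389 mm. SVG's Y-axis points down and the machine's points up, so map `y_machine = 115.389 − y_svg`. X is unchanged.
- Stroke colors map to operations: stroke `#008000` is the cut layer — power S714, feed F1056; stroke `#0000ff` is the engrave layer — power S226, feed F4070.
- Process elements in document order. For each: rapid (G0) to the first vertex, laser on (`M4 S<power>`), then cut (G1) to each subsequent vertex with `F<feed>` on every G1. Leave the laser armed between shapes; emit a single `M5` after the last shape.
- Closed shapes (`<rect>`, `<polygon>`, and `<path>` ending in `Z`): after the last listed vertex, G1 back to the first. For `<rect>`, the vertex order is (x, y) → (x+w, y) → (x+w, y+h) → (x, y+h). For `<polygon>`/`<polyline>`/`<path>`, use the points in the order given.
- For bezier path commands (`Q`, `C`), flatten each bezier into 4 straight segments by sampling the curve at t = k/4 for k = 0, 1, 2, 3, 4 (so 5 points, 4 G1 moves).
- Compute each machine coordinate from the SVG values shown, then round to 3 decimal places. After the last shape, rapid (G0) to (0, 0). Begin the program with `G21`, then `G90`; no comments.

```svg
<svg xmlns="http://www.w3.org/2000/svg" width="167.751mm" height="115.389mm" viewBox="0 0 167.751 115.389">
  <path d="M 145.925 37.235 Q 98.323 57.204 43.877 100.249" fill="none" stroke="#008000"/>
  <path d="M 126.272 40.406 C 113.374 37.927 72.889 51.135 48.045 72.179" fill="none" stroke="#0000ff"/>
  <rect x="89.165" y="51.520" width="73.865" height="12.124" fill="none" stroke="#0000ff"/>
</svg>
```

Since the viewBox matches the mm dimensions, user units are millimetres directly. The only transform is the Y-flip y_m = 115.389 − y_svg.

Shape 1 is a quadratic bezier drawn with `<path>`. Its stroke #008000 means cut at S714, F1056. After flipping Y the toolpath is (145.925,78.154) → (121.696,66.727) → (96.612,52.416) → (70.672,35.220) → (43.877,15.140).

Shape 2 is a cubic bezier drawn with `<path>`. Its stroke #0000ff means engrave at S226, F4070. After flipping Y the toolpath is (126.272,74.983) → (112.101,74.024) → (91.638,67.918) → (68.935,57.401) → (48.045,43.210).

Shape 3 is a rectangle drawn with `<rect>`. Its stroke #0000ff means engrave at S226, F4070. After flipping Y the toolpath is (89.165,63.869) → (163.030,63.869) → (163.030,51.745) → (89.165,51.745) → (89.165,63.869), returning to the start.

G21
G90
G0 X145.925 Y78.154
M4 S714
G1 X121.696 Y66.727 F1056
G1 X96.612 Y52.416 F1056
G1 X70.672 Y35.220 F1056
G1 X43.877 Y15.140 F1056
G0 X126.272 Y74.983
M4 S226
G1 X112.101 Y74.024 F4070
G1 X91.638 Y67.918 F4070
G1 X68.935 Y57.401 F4070
G1 X48.045 Y43.210 F4070
G0 X89.165 Y63.869
M4 S226
G1 X163.030 Y63.869 F4070
G1 X163.030 Y51.745 F4070
G1 X89.165 Y51.745 F4070
G1 X89.165 Y63.869 F4070
M5
G0 X0.000 Y0.000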